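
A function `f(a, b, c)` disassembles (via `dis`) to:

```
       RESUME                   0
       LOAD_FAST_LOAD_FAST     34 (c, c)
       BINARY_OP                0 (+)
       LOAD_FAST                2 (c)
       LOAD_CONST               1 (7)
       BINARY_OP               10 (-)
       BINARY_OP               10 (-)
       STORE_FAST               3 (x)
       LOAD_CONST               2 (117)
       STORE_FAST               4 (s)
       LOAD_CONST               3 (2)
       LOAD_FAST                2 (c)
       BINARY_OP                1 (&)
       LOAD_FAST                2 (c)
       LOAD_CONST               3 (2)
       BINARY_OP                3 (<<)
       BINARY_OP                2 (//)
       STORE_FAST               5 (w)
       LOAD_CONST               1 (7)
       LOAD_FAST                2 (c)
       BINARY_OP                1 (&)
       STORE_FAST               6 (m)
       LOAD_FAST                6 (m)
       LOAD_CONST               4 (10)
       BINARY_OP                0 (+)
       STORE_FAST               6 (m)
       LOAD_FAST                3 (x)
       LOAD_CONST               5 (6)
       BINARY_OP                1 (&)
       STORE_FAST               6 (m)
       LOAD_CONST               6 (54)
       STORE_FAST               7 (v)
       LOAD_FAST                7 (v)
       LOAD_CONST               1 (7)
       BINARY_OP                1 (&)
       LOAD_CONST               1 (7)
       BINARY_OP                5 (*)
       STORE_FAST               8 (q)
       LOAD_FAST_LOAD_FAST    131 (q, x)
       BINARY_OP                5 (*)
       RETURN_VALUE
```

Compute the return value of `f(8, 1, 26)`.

1386

LOAD_FAST_LOAD_FAST c,c → push 26,26. Stack: [26, 26]
BINARY_OP + → 26 + 26 = 52. Stack: [52]
LOAD_FAST c → push 26. Stack: [52, 26]
LOAD_CONST → push 7. Stack: [52, 26, 7]
BINARY_OP - → 26 - 7 = 19. Stack: [52, 19]
BINARY_OP - → 52 - 19 = 33. Stack: [33]
STORE_FAST x → x=33. Stack: []
LOAD_CONST → push 117. Stack: [117]
STORE_FAST s → s=117. Stack: []
LOAD_CONST → push 2. Stack: [2]
LOAD_FAST c → push 26. Stack: [2, 26]
BINARY_OP & → 2 & 26 = 2. Stack: [2]
LOAD_FAST c → push 26. Stack: [2, 26]
LOAD_CONST → push 2. Stack: [2, 26, 2]
BINARY_OP << → 26 << 2 = 104. Stack: [2, 104]
BINARY_OP // → 2 // 104 = 0. Stack: [0]
STORE_FAST w → w=0. Stack: []
LOAD_CONST → push 7. Stack: [7]
LOAD_FAST c → push 26. Stack: [7, 26]
BINARY_OP & → 7 & 26 = 2. Stack: [2]
STORE_FAST m → m=2. Stack: []
LOAD_FAST m → push 2. Stack: [2]
LOAD_CONST → push 10. Stack: [2, 10]
BINARY_OP + → 2 + 10 = 12. Stack: [12]
STORE_FAST m → m=12. Stack: []
LOAD_FAST x → push 33. Stack: [33]
LOAD_CONST → push 6. Stack: [33, 6]
BINARY_OP & → 33 & 6 = 0. Stack: [0]
STORE_FAST m → m=0. Stack: []
LOAD_CONST → push 54. Stack: [54]
STORE_FAST v → v=54. Stack: []
LOAD_FAST v → push 54. Stack: [54]
LOAD_CONST → push 7. Stack: [54, 7]
BINARY_OP & → 54 & 7 = 6. Stack: [6]
LOAD_CONST → push 7. Stack: [6, 7]
BINARY_OP * → 6 * 7 = 42. Stack: [42]
STORE_FAST q → q=42. Stack: []
LOAD_FAST_LOAD_FAST q,x → push 42,33. Stack: [42, 33]
BINARY_OP * → 42 * 33 = 1386. Stack: [1386]
RETURN_VALUE → return 1386.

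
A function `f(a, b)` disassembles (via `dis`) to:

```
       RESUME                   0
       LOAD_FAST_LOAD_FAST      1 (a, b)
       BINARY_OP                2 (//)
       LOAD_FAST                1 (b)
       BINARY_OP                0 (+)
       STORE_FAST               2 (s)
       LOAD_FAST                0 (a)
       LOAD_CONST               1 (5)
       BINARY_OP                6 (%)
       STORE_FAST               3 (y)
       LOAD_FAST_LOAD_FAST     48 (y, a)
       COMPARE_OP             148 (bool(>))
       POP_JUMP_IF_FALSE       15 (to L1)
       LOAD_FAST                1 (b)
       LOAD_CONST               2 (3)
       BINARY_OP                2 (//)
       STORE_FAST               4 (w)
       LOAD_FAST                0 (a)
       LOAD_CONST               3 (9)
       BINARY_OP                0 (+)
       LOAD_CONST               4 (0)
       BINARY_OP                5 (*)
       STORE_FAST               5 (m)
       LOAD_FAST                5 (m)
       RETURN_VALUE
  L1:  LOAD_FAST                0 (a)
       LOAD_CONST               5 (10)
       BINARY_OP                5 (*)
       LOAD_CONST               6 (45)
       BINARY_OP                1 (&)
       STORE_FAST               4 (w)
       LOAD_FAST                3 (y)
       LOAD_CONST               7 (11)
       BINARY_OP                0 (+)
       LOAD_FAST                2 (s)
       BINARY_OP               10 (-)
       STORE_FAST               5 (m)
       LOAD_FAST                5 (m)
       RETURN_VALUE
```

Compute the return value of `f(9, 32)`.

-17

LOAD_FAST_LOAD_FAST a,b → push 9,32. Stack: [9, 32]
BINARY_OP // → 9 // 32 = 0. Stack: [0]
LOAD_FAST b → push 32. Stack: [0, 32]
BINARY_OP + → 0 + 32 = 32. Stack: [32]
STORE_FAST s → s=32. Stack: []
LOAD_FAST a → push 9. Stack: [9]
LOAD_CONST → push 5. Stack: [9, 5]
BINARY_OP % → 9 % 5 = 4. Stack: [4]
STORE_FAST y → y=4. Stack: []
LOAD_FAST_LOAD_FAST y,a → push 4,9. Stack: [4, 9]
COMPARE_OP bool(>) → 4 vs 9 = False. Stack: [False]
POP_JUMP_IF_FALSE → pop False; jump. Stack: []
LOAD_FAST a → push 9. Stack: [9]
LOAD_CONST → push 10. Stack: [9, 10]
BINARY_OP * → 9 * 10 = 90. Stack: [90]
LOAD_CONST → push 45. Stack: [90, 45]
BINARY_OP & → 90 & 45 = 8. Stack: [8]
STORE_FAST w → w=8. Stack: []
LOAD_FAST y → push 4. Stack: [4]
LOAD_CONST → push 11. Stack: [4, 11]
BINARY_OP + → 4 + 11 = 15. Stack: [15]
LOAD_FAST s → push 32. Stack: [15, 32]
BINARY_OP - → 15 - 32 = -17. Stack: [-17]
STORE_FAST m → m=-17. Stack: []
LOAD_FAST m → push -17. Stack: [-17]
RETURN_VALUE → return -17.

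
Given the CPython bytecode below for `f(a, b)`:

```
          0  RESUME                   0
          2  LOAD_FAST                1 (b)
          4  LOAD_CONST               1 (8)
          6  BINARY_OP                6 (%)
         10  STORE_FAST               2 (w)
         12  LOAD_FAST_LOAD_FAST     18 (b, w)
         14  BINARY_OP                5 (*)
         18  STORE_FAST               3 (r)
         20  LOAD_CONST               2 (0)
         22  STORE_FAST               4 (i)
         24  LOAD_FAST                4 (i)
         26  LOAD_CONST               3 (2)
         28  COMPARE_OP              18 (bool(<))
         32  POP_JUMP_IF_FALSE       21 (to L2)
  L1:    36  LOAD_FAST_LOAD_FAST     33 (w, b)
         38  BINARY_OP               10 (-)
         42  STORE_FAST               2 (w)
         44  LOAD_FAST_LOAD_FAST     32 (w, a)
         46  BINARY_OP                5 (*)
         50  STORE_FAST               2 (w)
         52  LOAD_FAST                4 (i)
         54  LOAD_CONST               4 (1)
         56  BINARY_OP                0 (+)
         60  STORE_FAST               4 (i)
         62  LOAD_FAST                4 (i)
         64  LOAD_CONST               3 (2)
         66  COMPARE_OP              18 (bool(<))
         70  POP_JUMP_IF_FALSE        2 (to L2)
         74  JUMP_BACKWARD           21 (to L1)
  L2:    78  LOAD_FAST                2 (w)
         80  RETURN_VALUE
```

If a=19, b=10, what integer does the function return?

-3078

LOAD_FAST b → push 10. Stack: [10]
LOAD_CONST → push 8. Stack: [10, 8]
BINARY_OP % → 10 % 8 = 2. Stack: [2]
STORE_FAST w → w=2. Stack: []
LOAD_FAST_LOAD_FAST b,w → push 10,2. Stack: [10, 2]
BINARY_OP * → 10 * 2 = 20. Stack: [20]
STORE_FAST r → r=20. Stack: []
LOAD_CONST → push 0. Stack: [0]
STORE_FAST i → i=0. Stack: []
LOAD_FAST i → push 0. Stack: [0]
LOAD_CONST → push 2. Stack: [0, 2]
COMPARE_OP bool(<) → 0 vs 2 = True. Stack: [True]
POP_JUMP_IF_FALSE → pop True; no jump. Stack: []
LOAD_FAST_LOAD_FAST w,b → push 2,10. Stack: [2, 10]
BINARY_OP - → 2 - 10 = -8. Stack: [-8]
STORE_FAST w → w=-8. Stack: []
LOAD_FAST_LOAD_FAST w,a → push -8,19. Stack: [-8, 19]
BINARY_OP * → -8 * 19 = -152. Stack: [-152]
STORE_FAST w → w=-152. Stack: []
LOAD_FAST i → push 0. Stack: [0]
LOAD_CONST → push 1. Stack: [0, 1]
BINARY_OP + → 0 + 1 = 1. Stack: [1]
STORE_FAST i → i=1. Stack: []
LOAD_FAST i → push 1. Stack: [1]
LOAD_CONST → push 2. Stack: [1, 2]
COMPARE_OP bool(<) → 1 vs 2 = True. Stack: [True]
POP_JUMP_IF_FALSE → pop True; no jump. Stack: []
LOAD_FAST_LOAD_FAST w,b → push -152,10. Stack: [-152, 10]
BINARY_OP - → -152 - 10 = -162. Stack: [-162]
STORE_FAST w → w=-162. Stack: []
LOAD_FAST_LOAD_FAST w,a → push -162,19. Stack: [-162, 19]
BINARY_OP * → -162 * 19 = -3078. Stack: [-3078]
STORE_FAST w → w=-3078. Stack: []
LOAD_FAST i → push 1. Stack: [1]
LOAD_CONST → push 1. Stack: [1, 1]
BINARY_OP + → 1 + 1 = 2. Stack: [2]
STORE_FAST i → i=2. Stack: []
LOAD_FAST i → push 2. Stack: [2]
LOAD_CONST → push 2. Stack: [2, 2]
COMPARE_OP bool(<) → 2 vs 2 = False. Stack: [False]
POP_JUMP_IF_FALSE → pop False; jump. Stack: []
LOAD_FAST w → push -3078. Stack: [-3078]
RETURN_VALUE → return -3078.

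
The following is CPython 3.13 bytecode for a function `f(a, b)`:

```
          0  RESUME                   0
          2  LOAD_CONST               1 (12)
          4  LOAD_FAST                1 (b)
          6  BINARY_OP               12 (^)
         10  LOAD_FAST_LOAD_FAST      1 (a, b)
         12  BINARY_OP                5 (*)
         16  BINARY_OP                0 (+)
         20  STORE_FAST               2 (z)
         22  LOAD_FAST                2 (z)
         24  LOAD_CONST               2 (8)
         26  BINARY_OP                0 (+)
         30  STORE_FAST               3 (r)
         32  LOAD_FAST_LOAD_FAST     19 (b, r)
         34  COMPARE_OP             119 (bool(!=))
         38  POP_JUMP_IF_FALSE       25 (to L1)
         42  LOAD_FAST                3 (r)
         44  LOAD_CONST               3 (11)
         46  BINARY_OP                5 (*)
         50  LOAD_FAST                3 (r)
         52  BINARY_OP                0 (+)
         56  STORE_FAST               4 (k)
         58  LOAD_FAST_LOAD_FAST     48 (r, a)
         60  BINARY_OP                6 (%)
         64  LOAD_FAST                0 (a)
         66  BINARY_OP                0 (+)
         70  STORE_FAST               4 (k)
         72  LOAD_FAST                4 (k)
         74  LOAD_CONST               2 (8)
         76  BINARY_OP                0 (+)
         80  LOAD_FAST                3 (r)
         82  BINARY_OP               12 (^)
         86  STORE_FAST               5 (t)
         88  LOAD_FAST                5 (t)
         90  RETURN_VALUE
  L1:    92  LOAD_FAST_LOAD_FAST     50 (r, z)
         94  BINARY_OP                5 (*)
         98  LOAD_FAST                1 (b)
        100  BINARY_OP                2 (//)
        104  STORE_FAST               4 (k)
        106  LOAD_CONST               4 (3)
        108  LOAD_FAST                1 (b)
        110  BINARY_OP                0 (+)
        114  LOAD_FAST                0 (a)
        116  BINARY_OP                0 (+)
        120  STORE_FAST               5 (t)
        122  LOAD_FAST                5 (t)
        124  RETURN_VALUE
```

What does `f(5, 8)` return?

LOAD_CONST → push 12. Stack: [12]
LOAD_FAST b → push 8. Stack: [12, 8]
BINARY_OP ^ → 12 ^ 8 = 4. Stack: [4]
LOAD_FAST_LOAD_FAST a,b → push 5,8. Stack: [4, 5, 8]
BINARY_OP * → 5 * 8 = 40. Stack: [4, 40]
BINARY_OP + → 4 + 40 = 44. Stack: [44]
STORE_FAST z → z=44. Stack: []
LOAD_FAST z → push 44. Stack: [44]
LOAD_CONST → push 8. Stack: [44, 8]
BINARY_OP + → 44 + 8 = 52. Stack: [52]
STORE_FAST r → r=52. Stack: []
LOAD_FAST_LOAD_FAST b,r → push 8,52. Stack: [8, 52]
COMPARE_OP bool(!=) → 8 vs 52 = True. Stack: [True]
POP_JUMP_IF_FALSE → pop True; no jump. Stack: []
LOAD_FAST r → push 52. Stack: [52]
LOAD_CONST → push 11. Stack: [52, 11]
BINARY_OP * → 52 * 11 = 572. Stack: [572]
LOAD_FAST r → push 52. Stack: [572, 52]
BINARY_OP + → 572 + 52 = 624. Stack: [624]
STORE_FAST k → k=624. Stack: []
LOAD_FAST_LOAD_FAST r,a → push 52,5. Stack: [52, 5]
BINARY_OP % → 52 % 5 = 2. Stack: [2]
LOAD_FAST a → push 5. Stack: [2, 5]
BINARY_OP + → 2 + 5 = 7. Stack: [7]
STORE_FAST k → k=7. Stack: []
LOAD_FAST k → push 7. Stack: [7]
LOAD_CONST → push 8. Stack: [7, 8]
BINARY_OP + → 7 + 8 = 15. Stack: [15]
LOAD_FAST r → push 52. Stack: [15, 52]
BINARY_OP ^ → 15 ^ 52 = 59. Stack: [59]
STORE_FAST t → t=59. Stack: []
LOAD_FAST t → push 59. Stack: [59]
RETURN_VALUE → return 59.

59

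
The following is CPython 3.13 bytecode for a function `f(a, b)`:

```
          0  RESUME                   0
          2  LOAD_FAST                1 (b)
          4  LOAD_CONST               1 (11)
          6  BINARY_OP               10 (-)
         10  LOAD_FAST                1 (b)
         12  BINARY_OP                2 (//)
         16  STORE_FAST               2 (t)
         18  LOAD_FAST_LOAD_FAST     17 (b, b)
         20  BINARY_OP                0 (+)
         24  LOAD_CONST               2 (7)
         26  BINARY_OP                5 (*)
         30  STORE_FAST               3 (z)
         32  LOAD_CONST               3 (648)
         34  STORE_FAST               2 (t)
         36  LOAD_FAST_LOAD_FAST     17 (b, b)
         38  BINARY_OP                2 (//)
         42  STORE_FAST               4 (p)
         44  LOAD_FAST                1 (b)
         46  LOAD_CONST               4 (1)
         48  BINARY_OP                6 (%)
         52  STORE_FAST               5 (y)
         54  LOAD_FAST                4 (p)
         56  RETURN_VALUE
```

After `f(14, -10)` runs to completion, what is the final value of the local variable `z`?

LOAD_FAST b → push -10. Stack: [-10]
LOAD_CONST → push 11. Stack: [-10, 11]
BINARY_OP - → -10 - 11 = -21. Stack: [-21]
LOAD_FAST b → push -10. Stack: [-21, -10]
BINARY_OP // → -21 // -10 = 2. Stack: [2]
STORE_FAST t → t=2. Stack: []
LOAD_FAST_LOAD_FAST b,b → push -10,-10. Stack: [-10, -10]
BINARY_OP + → -10 + -10 = -20. Stack: [-20]
LOAD_CONST → push 7. Stack: [-20, 7]
BINARY_OP * → -20 * 7 = -140. Stack: [-140]
STORE_FAST z → z=-140. Stack: []
LOAD_CONST → push 648. Stack: [648]
STORE_FAST t → t=648. Stack: []
LOAD_FAST_LOAD_FAST b,b → push -10,-10. Stack: [-10, -10]
BINARY_OP // → -10 // -10 = 1. Stack: [1]
STORE_FAST p → p=1. Stack: []
LOAD_FAST b → push -10. Stack: [-10]
LOAD_CONST → push 1. Stack: [-10, 1]
BINARY_OP % → -10 % 1 = 0. Stack: [0]
STORE_FAST y → y=0. Stack: []
LOAD_FAST p → push 1. Stack: [1]
RETURN_VALUE → return 1.

-140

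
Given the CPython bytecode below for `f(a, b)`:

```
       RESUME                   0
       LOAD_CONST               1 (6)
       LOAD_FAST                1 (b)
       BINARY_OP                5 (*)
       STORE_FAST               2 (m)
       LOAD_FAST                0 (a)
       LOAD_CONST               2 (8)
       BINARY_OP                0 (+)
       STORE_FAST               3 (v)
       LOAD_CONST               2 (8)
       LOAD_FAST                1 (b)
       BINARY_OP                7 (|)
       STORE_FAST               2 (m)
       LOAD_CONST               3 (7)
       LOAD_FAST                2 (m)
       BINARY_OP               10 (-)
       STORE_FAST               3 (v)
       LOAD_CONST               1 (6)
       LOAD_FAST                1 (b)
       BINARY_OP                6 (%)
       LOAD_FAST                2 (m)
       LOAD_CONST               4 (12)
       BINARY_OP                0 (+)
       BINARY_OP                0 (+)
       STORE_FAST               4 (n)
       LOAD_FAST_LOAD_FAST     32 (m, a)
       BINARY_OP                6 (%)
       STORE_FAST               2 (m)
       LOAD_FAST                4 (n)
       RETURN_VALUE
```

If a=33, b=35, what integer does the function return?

LOAD_CONST → push 6. Stack: [6]
LOAD_FAST b → push 35. Stack: [6, 35]
BINARY_OP * → 6 * 35 = 210. Stack: [210]
STORE_FAST m → m=210. Stack: []
LOAD_FAST a → push 33. Stack: [33]
LOAD_CONST → push 8. Stack: [33, 8]
BINARY_OP + → 33 + 8 = 41. Stack: [41]
STORE_FAST v → v=41. Stack: []
LOAD_CONST → push 8. Stack: [8]
LOAD_FAST b → push 35. Stack: [8, 35]
BINARY_OP | → 8 | 35 = 43. Stack: [43]
STORE_FAST m → m=43. Stack: []
LOAD_CONST → push 7. Stack: [7]
LOAD_FAST m → push 43. Stack: [7, 43]
BINARY_OP - → 7 - 43 = -36. Stack: [-36]
STORE_FAST v → v=-36. Stack: []
LOAD_CONST → push 6. Stack: [6]
LOAD_FAST b → push 35. Stack: [6, 35]
BINARY_OP % → 6 % 35 = 6. Stack: [6]
LOAD_FAST m → push 43. Stack: [6, 43]
LOAD_CONST → push 12. Stack: [6, 43, 12]
BINARY_OP + → 43 + 12 = 55. Stack: [6, 55]
BINARY_OP + → 6 + 55 = 61. Stack: [61]
STORE_FAST n → n=61. Stack: []
LOAD_FAST_LOAD_FAST m,a → push 43,33. Stack: [43, 33]
BINARY_OP % → 43 % 33 = 10. Stack: [10]
STORE_FAST m → m=10. Stack: []
LOAD_FAST n → push 61. Stack: [61]
RETURN_VALUE → return 61.

61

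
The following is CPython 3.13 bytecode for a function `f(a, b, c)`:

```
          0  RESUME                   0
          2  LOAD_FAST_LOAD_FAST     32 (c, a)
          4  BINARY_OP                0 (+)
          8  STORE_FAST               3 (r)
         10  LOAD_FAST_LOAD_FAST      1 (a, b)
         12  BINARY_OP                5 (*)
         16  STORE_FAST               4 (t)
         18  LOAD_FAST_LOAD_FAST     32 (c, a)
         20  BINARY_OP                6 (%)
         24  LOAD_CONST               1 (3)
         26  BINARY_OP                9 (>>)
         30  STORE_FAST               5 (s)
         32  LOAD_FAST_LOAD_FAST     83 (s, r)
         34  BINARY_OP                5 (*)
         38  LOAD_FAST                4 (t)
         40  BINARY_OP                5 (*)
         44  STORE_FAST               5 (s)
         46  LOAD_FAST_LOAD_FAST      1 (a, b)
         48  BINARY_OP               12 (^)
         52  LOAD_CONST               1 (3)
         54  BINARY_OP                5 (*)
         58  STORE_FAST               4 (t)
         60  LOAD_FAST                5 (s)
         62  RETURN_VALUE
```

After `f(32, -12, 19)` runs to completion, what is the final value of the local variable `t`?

LOAD_FAST_LOAD_FAST c,a → push 19,32. Stack: [19, 32]
BINARY_OP + → 19 + 32 = 51. Stack: [51]
STORE_FAST r → r=51. Stack: []
LOAD_FAST_LOAD_FAST a,b → push 32,-12. Stack: [32, -12]
BINARY_OP * → 32 * -12 = -384. Stack: [-384]
STORE_FAST t → t=-384. Stack: []
LOAD_FAST_LOAD_FAST c,a → push 19,32. Stack: [19, 32]
BINARY_OP % → 19 % 32 = 19. Stack: [19]
LOAD_CONST → push 3. Stack: [19, 3]
BINARY_OP >> → 19 >> 3 = 2. Stack: [2]
STORE_FAST s → s=2. Stack: []
LOAD_FAST_LOAD_FAST s,r → push 2,51. Stack: [2, 51]
BINARY_OP * → 2 * 51 = 102. Stack: [102]
LOAD_FAST t → push -384. Stack: [102, -384]
BINARY_OP * → 102 * -384 = -39168. Stack: [-39168]
STORE_FAST s → s=-39168. Stack: []
LOAD_FAST_LOAD_FAST a,b → push 32,-12. Stack: [32, -12]
BINARY_OP ^ → 32 ^ -12 = -44. Stack: [-44]
LOAD_CONST → push 3. Stack: [-44, 3]
BINARY_OP * → -44 * 3 = -132. Stack: [-132]
STORE_FAST t → t=-132. Stack: []
LOAD_FAST s → push -39168. Stack: [-39168]
RETURN_VALUE → return -39168.

-132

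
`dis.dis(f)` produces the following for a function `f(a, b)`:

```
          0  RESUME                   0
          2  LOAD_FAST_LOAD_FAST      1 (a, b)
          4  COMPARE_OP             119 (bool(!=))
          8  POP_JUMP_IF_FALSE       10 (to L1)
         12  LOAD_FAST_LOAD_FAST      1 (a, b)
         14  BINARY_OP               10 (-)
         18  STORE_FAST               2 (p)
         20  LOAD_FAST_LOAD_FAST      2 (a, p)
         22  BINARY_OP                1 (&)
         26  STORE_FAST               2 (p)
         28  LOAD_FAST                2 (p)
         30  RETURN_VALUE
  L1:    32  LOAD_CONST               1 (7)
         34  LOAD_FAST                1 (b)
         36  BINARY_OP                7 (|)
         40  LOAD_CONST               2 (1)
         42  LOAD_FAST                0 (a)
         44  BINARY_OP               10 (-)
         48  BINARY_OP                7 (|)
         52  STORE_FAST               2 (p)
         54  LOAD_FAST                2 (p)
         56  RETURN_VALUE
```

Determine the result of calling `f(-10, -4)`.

LOAD_FAST_LOAD_FAST a,b → push -10,-4. Stack: [-10, -4]
COMPARE_OP bool(!=) → -10 vs -4 = True. Stack: [True]
POP_JUMP_IF_FALSE → pop True; no jump. Stack: []
LOAD_FAST_LOAD_FAST a,b → push -10,-4. Stack: [-10, -4]
BINARY_OP - → -10 - -4 = -6. Stack: [-6]
STORE_FAST p → p=-6. Stack: []
LOAD_FAST_LOAD_FAST a,p → push -10,-6. Stack: [-10, -6]
BINARY_OP & → -10 & -6 = -14. Stack: [-14]
STORE_FAST p → p=-14. Stack: []
LOAD_FAST p → push -14. Stack: [-14]
RETURN_VALUE → return -14.

-14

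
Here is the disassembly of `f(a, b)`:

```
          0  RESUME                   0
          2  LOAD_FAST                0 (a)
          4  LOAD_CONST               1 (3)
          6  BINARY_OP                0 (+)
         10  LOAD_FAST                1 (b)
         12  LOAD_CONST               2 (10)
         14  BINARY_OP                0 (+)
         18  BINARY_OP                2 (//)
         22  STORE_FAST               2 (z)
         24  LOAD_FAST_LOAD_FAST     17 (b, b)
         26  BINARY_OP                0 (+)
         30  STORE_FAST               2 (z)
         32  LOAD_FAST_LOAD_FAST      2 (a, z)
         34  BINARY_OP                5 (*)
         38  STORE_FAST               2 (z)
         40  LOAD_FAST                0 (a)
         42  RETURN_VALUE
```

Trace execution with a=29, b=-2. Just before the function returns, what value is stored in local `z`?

-116

LOAD_FAST a → push 29. Stack: [29]
LOAD_CONST → push 3. Stack: [29, 3]
BINARY_OP + → 29 + 3 = 32. Stack: [32]
LOAD_FAST b → push -2. Stack: [32, -2]
LOAD_CONST → push 10. Stack: [32, -2, 10]
BINARY_OP + → -2 + 10 = 8. Stack: [32, 8]
BINARY_OP // → 32 // 8 = 4. Stack: [4]
STORE_FAST z → z=4. Stack: []
LOAD_FAST_LOAD_FAST b,b → push -2,-2. Stack: [-2, -2]
BINARY_OP + → -2 + -2 = -4. Stack: [-4]
STORE_FAST z → z=-4. Stack: []
LOAD_FAST_LOAD_FAST a,z → push 29,-4. Stack: [29, -4]
BINARY_OP * → 29 * -4 = -116. Stack: [-116]
STORE_FAST z → z=-116. Stack: []
LOAD_FAST a → push 29. Stack: [29]
RETURN_VALUE → return 29.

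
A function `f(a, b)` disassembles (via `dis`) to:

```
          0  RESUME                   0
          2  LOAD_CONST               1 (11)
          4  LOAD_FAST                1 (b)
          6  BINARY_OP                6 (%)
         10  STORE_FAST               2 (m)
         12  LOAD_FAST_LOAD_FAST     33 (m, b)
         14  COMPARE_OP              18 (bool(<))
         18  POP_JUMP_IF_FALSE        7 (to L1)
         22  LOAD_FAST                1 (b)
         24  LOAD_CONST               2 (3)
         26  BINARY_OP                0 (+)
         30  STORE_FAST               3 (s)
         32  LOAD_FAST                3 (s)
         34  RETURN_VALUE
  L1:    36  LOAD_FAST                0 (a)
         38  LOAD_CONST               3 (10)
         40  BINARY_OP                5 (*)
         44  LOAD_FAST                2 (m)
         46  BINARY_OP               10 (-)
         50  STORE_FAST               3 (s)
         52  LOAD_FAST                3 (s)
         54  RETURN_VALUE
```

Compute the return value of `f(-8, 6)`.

9

LOAD_CONST → push 11. Stack: [11]
LOAD_FAST b → push 6. Stack: [11, 6]
BINARY_OP % → 11 % 6 = 5. Stack: [5]
STORE_FAST m → m=5. Stack: []
LOAD_FAST_LOAD_FAST m,b → push 5,6. Stack: [5, 6]
COMPARE_OP bool(<) → 5 vs 6 = True. Stack: [True]
POP_JUMP_IF_FALSE → pop True; no jump. Stack: []
LOAD_FAST b → push 6. Stack: [6]
LOAD_CONST → push 3. Stack: [6, 3]
BINARY_OP + → 6 + 3 = 9. Stack: [9]
STORE_FAST s → s=9. Stack: []
LOAD_FAST s → push 9. Stack: [9]
RETURN_VALUE → return 9.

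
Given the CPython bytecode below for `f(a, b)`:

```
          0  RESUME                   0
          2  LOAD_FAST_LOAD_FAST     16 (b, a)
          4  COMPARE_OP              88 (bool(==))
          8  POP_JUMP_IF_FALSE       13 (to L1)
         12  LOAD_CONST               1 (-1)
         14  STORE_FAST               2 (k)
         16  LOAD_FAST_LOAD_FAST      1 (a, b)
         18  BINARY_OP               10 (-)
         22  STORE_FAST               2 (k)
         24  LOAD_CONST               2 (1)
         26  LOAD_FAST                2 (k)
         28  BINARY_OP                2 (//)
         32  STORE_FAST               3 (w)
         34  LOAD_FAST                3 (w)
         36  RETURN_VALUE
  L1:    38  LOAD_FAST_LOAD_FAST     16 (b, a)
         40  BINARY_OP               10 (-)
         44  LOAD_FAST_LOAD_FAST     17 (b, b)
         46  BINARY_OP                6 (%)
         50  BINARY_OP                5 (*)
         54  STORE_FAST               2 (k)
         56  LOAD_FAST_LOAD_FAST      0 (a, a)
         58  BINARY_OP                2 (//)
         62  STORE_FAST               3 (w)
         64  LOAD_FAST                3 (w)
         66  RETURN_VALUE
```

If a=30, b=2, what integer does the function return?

1

LOAD_FAST_LOAD_FAST b,a → push 2,30. Stack: [2, 30]
COMPARE_OP bool(==) → 2 vs 30 = False. Stack: [False]
POP_JUMP_IF_FALSE → pop False; jump. Stack: []
LOAD_FAST_LOAD_FAST b,a → push 2,30. Stack: [2, 30]
BINARY_OP - → 2 - 30 = -28. Stack: [-28]
LOAD_FAST_LOAD_FAST b,b → push 2,2. Stack: [-28, 2, 2]
BINARY_OP % → 2 % 2 = 0. Stack: [-28, 0]
BINARY_OP * → -28 * 0 = 0. Stack: [0]
STORE_FAST k → k=0. Stack: []
LOAD_FAST_LOAD_FAST a,a → push 30,30. Stack: [30, 30]
BINARY_OP // → 30 // 30 = 1. Stack: [1]
STORE_FAST w → w=1. Stack: []
LOAD_FAST w → push 1. Stack: [1]
RETURN_VALUE → return 1.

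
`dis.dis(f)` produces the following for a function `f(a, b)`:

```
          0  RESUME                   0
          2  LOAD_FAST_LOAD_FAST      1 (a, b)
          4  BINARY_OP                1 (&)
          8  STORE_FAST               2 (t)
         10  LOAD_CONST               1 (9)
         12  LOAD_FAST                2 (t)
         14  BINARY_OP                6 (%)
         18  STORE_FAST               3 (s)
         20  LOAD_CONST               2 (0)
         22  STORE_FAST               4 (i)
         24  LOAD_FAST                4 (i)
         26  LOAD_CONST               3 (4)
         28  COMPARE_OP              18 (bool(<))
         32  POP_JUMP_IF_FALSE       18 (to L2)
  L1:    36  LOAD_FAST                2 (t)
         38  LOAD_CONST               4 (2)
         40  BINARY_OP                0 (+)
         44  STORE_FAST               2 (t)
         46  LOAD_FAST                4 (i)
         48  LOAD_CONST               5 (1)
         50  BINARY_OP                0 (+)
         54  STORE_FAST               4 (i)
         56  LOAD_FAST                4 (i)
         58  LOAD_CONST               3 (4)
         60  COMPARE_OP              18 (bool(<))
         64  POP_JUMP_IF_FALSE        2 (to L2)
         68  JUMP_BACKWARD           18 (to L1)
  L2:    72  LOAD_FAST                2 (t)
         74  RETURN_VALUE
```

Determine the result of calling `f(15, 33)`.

LOAD_FAST_LOAD_FAST a,b → push 15,33. Stack: [15, 33]
BINARY_OP & → 15 & 33 = 1. Stack: [1]
STORE_FAST t → t=1. Stack: []
LOAD_CONST → push 9. Stack: [9]
LOAD_FAST t → push 1. Stack: [9, 1]
BINARY_OP % → 9 % 1 = 0. Stack: [0]
STORE_FAST s → s=0. Stack: []
LOAD_CONST → push 0. Stack: [0]
STORE_FAST i → i=0. Stack: []
LOAD_FAST i → push 0. Stack: [0]
LOAD_CONST → push 4. Stack: [0, 4]
COMPARE_OP bool(<) → 0 vs 4 = True. Stack: [True]
POP_JUMP_IF_FALSE → pop True; no jump. Stack: []
LOAD_FAST t → push 1. Stack: [1]
LOAD_CONST → push 2. Stack: [1, 2]
BINARY_OP + → 1 + 2 = 3. Stack: [3]
STORE_FAST t → t=3. Stack: []
LOAD_FAST i → push 0. Stack: [0]
LOAD_CONST → push 1. Stack: [0, 1]
BINARY_OP + → 0 + 1 = 1. Stack: [1]
STORE_FAST i → i=1. Stack: []
LOAD_FAST i → push 1. Stack: [1]
LOAD_CONST → push 4. Stack: [1, 4]
COMPARE_OP bool(<) → 1 vs 4 = True. Stack: [True]
POP_JUMP_IF_FALSE → pop True; no jump. Stack: []
LOAD_FAST t → push 3. Stack: [3]
LOAD_CONST → push 2. Stack: [3, 2]
BINARY_OP + → 3 + 2 = 5. Stack: [5]
STORE_FAST t → t=5. Stack: []
LOAD_FAST i → push 1. Stack: [1]
LOAD_CONST → push 1. Stack: [1, 1]
BINARY_OP + → 1 + 1 = 2. Stack: [2]
STORE_FAST i → i=2. Stack: []
LOAD_FAST i → push 2. Stack: [2]
LOAD_CONST → push 4. Stack: [2, 4]
COMPARE_OP bool(<) → 2 vs 4 = True. Stack: [True]
POP_JUMP_IF_FALSE → pop True; no jump. Stack: []
LOAD_FAST t → push 5. Stack: [5]
LOAD_CONST → push 2. Stack: [5, 2]
BINARY_OP + → 5 + 2 = 7. Stack: [7]
STORE_FAST t → t=7. Stack: []
LOAD_FAST i → push 2. Stack: [2]
LOAD_CONST → push 1. Stack: [2, 1]
BINARY_OP + → 2 + 1 = 3. Stack: [3]
STORE_FAST i → i=3. Stack: []
LOAD_FAST i → push 3. Stack: [3]
LOAD_CONST → push 4. Stack: [3, 4]
COMPARE_OP bool(<) → 3 vs 4 = True. Stack: [True]
POP_JUMP_IF_FALSE → pop True; no jump. Stack: []
LOAD_FAST t → push 7. Stack: [7]
LOAD_CONST → push 2. Stack: [7, 2]
BINARY_OP + → 7 + 2 = 9. Stack: [9]
STORE_FAST t → t=9. Stack: []
LOAD_FAST i → push 3. Stack: [3]
LOAD_CONST → push 1. Stack: [3, 1]
BINARY_OP + → 3 + 1 = 4. Stack: [4]
STORE_FAST i → i=4. Stack: []
LOAD_FAST i → push 4. Stack: [4]
LOAD_CONST → push 4. Stack: [4, 4]
COMPARE_OP bool(<) → 4 vs 4 = False. Stack: [False]
POP_JUMP_IF_FALSE → pop False; jump. Stack: []
LOAD_FAST t → push 9. Stack: [9]
RETURN_VALUE → return 9.

9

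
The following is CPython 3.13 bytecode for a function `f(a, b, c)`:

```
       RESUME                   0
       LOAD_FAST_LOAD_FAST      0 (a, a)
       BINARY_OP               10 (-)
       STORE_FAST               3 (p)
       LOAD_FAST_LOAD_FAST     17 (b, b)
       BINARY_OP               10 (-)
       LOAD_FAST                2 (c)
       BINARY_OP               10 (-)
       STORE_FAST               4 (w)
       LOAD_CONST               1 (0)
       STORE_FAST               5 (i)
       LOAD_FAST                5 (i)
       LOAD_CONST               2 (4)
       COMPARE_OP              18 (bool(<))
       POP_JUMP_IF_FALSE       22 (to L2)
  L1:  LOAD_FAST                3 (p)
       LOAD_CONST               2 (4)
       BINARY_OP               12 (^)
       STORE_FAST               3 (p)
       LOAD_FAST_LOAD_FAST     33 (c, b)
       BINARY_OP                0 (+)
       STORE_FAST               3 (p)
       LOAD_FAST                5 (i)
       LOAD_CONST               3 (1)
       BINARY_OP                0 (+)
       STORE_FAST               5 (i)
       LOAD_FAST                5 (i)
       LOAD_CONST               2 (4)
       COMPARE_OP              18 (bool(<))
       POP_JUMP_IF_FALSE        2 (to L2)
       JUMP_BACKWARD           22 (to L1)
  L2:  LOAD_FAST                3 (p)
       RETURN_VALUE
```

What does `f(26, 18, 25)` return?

LOAD_FAST_LOAD_FAST a,a → push 26,26
BINARY_OP - → 26 - 26 = 0
STORE_FAST p → p=0
LOAD_FAST_LOAD_FAST b,b → push 18,18
BINARY_OP - → 18 - 18 = 0
LOAD_FAST c → push 25
BINARY_OP - → 0 - 25 = -25
STORE_FAST w → w=-25
LOAD_CONST → push 0
STORE_FAST i → i=0
LOAD_FAST i → push 0
LOAD_CONST → push 4
COMPARE_OP bool(<) → 0 vs 4 = True
POP_JUMP_IF_FALSE → pop True; no jump
LOAD_FAST p → push 0
LOAD_CONST → push 4
BINARY_OP ^ → 0 ^ 4 = 4
STORE_FAST p → p=4
LOAD_FAST_LOAD_FAST c,b → push 25,18
BINARY_OP + → 25 + 18 = 43
STORE_FAST p → p=43
LOAD_FAST i → push 0
LOAD_CONST → push 1
BINARY_OP + → 0 + 1 = 1
STORE_FAST i → i=1
LOAD_FAST i → push 1
LOAD_CONST → push 4
COMPARE_OP bool(<) → 1 vs 4 = True
POP_JUMP_IF_FALSE → pop True; no jump
LOAD_FAST p → push 43
LOAD_CONST → push 4
BINARY_OP ^ → 43 ^ 4 = 47
STORE_FAST p → p=47
LOAD_FAST_LOAD_FAST c,b → push 25,18
BINARY_OP + → 25 + 18 = 43
STORE_FAST p → p=43
LOAD_FAST i → push 1
LOAD_CONST → push 1
BINARY_OP + → 1 + 1 = 2
STORE_FAST i → i=2
LOAD_FAST i → push 2
LOAD_CONST → push 4
COMPARE_OP bool(<) → 2 vs 4 = True
POP_JUMP_IF_FALSE → pop True; no jump
LOAD_FAST p → push 43
LOAD_CONST → push 4
BINARY_OP ^ → 43 ^ 4 = 47
STORE_FAST p → p=47
LOAD_FAST_LOAD_FAST c,b → push 25,18
BINARY_OP + → 25 + 18 = 43
STORE_FAST p → p=43
LOAD_FAST i → push 2
LOAD_CONST → push 1
BINARY_OP + → 2 + 1 = 3
STORE_FAST i → i=3
LOAD_FAST i → push 3
LOAD_CONST → push 4
COMPARE_OP bool(<) → 3 vs 4 = True
POP_JUMP_IF_FALSE → pop True; no jump
LOAD_FAST p → push 43
LOAD_CONST → push 4
BINARY_OP ^ → 43 ^ 4 = 47
STORE_FAST p → p=47
LOAD_FAST_LOAD_FAST c,b → push 25,18
BINARY_OP + → 25 + 18 = 43
STORE_FAST p → p=43
LOAD_FAST i → push 3
LOAD_CONST → push 1
BINARY_OP + → 3 + 1 = 4
STORE_FAST i → i=4
LOAD_FAST i → push 4
LOAD_CONST → push 4
COMPARE_OP bool(<) → 4 vs 4 = False
POP_JUMP_IF_FALSE → pop False; jump
LOAD_FAST p → push 43
RETURN_VALUE → return 43.

43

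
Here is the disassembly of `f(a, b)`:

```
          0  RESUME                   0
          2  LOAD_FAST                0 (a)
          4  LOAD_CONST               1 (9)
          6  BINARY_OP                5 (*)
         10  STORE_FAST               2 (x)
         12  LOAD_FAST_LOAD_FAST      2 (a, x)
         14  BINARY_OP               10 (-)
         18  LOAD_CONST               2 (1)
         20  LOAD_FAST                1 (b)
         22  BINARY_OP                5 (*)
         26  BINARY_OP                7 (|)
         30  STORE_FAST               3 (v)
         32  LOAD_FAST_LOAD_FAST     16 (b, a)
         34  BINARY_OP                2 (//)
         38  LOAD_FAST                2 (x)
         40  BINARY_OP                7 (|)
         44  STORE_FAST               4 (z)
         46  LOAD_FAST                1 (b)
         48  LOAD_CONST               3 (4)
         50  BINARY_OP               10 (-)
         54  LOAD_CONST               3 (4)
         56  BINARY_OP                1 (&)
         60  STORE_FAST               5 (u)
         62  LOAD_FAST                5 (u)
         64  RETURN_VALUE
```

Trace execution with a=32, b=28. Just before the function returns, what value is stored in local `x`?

LOAD_FAST a → push 32. Stack: [32]
LOAD_CONST → push 9. Stack: [32, 9]
BINARY_OP * → 32 * 9 = 288. Stack: [288]
STORE_FAST x → x=288. Stack: []
LOAD_FAST_LOAD_FAST a,x → push 32,288. Stack: [32, 288]
BINARY_OP - → 32 - 288 = -256. Stack: [-256]
LOAD_CONST → push 1. Stack: [-256, 1]
LOAD_FAST b → push 28. Stack: [-256, 1, 28]
BINARY_OP * → 1 * 28 = 28. Stack: [-256, 28]
BINARY_OP | → -256 | 28 = -228. Stack: [-228]
STORE_FAST v → v=-228. Stack: []
LOAD_FAST_LOAD_FAST b,a → push 28,32. Stack: [28, 32]
BINARY_OP // → 28 // 32 = 0. Stack: [0]
LOAD_FAST x → push 288. Stack: [0, 288]
BINARY_OP | → 0 | 288 = 288. Stack: [288]
STORE_FAST z → z=288. Stack: []
LOAD_FAST b → push 28. Stack: [28]
LOAD_CONST → push 4. Stack: [28, 4]
BINARY_OP - → 28 - 4 = 24. Stack: [24]
LOAD_CONST → push 4. Stack: [24, 4]
BINARY_OP & → 24 & 4 = 0. Stack: [0]
STORE_FAST u → u=0. Stack: []
LOAD_FAST u → push 0. Stack: [0]
RETURN_VALUE → return 0.

288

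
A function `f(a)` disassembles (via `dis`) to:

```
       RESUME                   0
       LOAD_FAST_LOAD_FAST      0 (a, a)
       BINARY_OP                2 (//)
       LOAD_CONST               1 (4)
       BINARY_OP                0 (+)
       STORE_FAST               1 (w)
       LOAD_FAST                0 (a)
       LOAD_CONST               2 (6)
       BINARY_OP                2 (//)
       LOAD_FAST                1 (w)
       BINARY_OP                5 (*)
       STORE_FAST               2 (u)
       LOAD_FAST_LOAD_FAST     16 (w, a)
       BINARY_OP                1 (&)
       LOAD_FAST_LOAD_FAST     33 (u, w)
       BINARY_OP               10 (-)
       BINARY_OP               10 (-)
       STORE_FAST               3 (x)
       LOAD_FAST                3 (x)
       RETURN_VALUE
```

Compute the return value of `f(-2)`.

14

LOAD_FAST_LOAD_FAST a,a → push -2,-2. Stack: [-2, -2]
BINARY_OP // → -2 // -2 = 1. Stack: [1]
LOAD_CONST → push 4. Stack: [1, 4]
BINARY_OP + → 1 + 4 = 5. Stack: [5]
STORE_FAST w → w=5. Stack: []
LOAD_FAST a → push -2. Stack: [-2]
LOAD_CONST → push 6. Stack: [-2, 6]
BINARY_OP // → -2 // 6 = -1. Stack: [-1]
LOAD_FAST w → push 5. Stack: [-1, 5]
BINARY_OP * → -1 * 5 = -5. Stack: [-5]
STORE_FAST u → u=-5. Stack: []
LOAD_FAST_LOAD_FAST w,a → push 5,-2. Stack: [5, -2]
BINARY_OP & → 5 & -2 = 4. Stack: [4]
LOAD_FAST_LOAD_FAST u,w → push -5,5. Stack: [4, -5, 5]
BINARY_OP - → -5 - 5 = -10. Stack: [4, -10]
BINARY_OP - → 4 - -10 = 14. Stack: [14]
STORE_FAST x → x=14. Stack: []
LOAD_FAST x → push 14. Stack: [14]
RETURN_VALUE → return 14.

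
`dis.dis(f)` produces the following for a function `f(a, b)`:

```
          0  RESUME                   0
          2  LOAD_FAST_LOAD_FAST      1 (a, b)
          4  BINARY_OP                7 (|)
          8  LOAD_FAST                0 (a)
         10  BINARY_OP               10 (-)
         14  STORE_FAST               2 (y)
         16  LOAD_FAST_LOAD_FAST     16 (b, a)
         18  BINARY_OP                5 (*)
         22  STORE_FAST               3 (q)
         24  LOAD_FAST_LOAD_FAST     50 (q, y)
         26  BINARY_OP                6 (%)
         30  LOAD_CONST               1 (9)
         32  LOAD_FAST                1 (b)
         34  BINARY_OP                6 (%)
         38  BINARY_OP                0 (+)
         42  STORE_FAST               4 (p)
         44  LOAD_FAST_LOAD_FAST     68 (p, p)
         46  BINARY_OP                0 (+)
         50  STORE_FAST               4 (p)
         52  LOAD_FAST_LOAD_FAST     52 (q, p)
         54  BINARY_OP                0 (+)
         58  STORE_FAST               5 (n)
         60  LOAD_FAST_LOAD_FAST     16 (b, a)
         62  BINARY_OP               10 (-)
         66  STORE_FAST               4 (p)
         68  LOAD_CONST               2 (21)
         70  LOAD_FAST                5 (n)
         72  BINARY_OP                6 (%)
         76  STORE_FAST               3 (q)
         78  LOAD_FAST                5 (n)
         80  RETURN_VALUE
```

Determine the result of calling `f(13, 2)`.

LOAD_FAST_LOAD_FAST a,b → push 13,2. Stack: [13, 2]
BINARY_OP | → 13 | 2 = 15. Stack: [15]
LOAD_FAST a → push 13. Stack: [15, 13]
BINARY_OP - → 15 - 13 = 2. Stack: [2]
STORE_FAST y → y=2. Stack: []
LOAD_FAST_LOAD_FAST b,a → push 2,13. Stack: [2, 13]
BINARY_OP * → 2 * 13 = 26. Stack: [26]
STORE_FAST q → q=26. Stack: []
LOAD_FAST_LOAD_FAST q,y → push 26,2. Stack: [26, 2]
BINARY_OP % → 26 % 2 = 0. Stack: [0]
LOAD_CONST → push 9. Stack: [0, 9]
LOAD_FAST b → push 2. Stack: [0, 9, 2]
BINARY_OP % → 9 % 2 = 1. Stack: [0, 1]
BINARY_OP + → 0 + 1 = 1. Stack: [1]
STORE_FAST p → p=1. Stack: []
LOAD_FAST_LOAD_FAST p,p → push 1,1. Stack: [1, 1]
BINARY_OP + → 1 + 1 = 2. Stack: [2]
STORE_FAST p → p=2. Stack: []
LOAD_FAST_LOAD_FAST q,p → push 26,2. Stack: [26, 2]
BINARY_OP + → 26 + 2 = 28. Stack: [28]
STORE_FAST n → n=28. Stack: []
LOAD_FAST_LOAD_FAST b,a → push 2,13. Stack: [2, 13]
BINARY_OP - → 2 - 13 = -11. Stack: [-11]
STORE_FAST p → p=-11. Stack: []
LOAD_CONST → push 21. Stack: [21]
LOAD_FAST n → push 28. Stack: [21, 28]
BINARY_OP % → 21 % 28 = 21. Stack: [21]
STORE_FAST q → q=21. Stack: []
LOAD_FAST n → push 28. Stack: [28]
RETURN_VALUE → return 28.

28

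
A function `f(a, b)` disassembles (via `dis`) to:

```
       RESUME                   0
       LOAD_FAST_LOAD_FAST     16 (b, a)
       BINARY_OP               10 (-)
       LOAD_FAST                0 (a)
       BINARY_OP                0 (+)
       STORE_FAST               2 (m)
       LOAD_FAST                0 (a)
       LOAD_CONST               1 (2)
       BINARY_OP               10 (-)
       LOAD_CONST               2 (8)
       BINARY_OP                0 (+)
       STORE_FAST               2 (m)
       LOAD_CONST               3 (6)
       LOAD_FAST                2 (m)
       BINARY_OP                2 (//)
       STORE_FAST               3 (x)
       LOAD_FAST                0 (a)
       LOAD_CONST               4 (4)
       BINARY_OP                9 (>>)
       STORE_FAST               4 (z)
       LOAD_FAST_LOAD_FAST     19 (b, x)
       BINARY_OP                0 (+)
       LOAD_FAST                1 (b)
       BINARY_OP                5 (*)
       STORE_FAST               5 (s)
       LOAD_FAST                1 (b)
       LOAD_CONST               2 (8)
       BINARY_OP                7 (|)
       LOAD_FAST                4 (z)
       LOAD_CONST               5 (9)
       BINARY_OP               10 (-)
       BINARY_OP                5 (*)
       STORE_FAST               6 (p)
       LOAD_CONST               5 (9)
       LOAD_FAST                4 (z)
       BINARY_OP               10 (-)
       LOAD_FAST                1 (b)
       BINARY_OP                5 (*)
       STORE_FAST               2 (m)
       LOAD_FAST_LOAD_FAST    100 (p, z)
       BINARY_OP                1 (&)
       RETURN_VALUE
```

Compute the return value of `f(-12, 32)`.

LOAD_FAST_LOAD_FAST b,a → push 32,-12. Stack: [32, -12]
BINARY_OP - → 32 - -12 = 44. Stack: [44]
LOAD_FAST a → push -12. Stack: [44, -12]
BINARY_OP + → 44 + -12 = 32. Stack: [32]
STORE_FAST m → m=32. Stack: []
LOAD_FAST a → push -12. Stack: [-12]
LOAD_CONST → push 2. Stack: [-12, 2]
BINARY_OP - → -12 - 2 = -14. Stack: [-14]
LOAD_CONST → push 8. Stack: [-14, 8]
BINARY_OP + → -14 + 8 = -6. Stack: [-6]
STORE_FAST m → m=-6. Stack: []
LOAD_CONST → push 6. Stack: [6]
LOAD_FAST m → push -6. Stack: [6, -6]
BINARY_OP // → 6 // -6 = -1. Stack: [-1]
STORE_FAST x → x=-1. Stack: []
LOAD_FAST a → push -12. Stack: [-12]
LOAD_CONST → push 4. Stack: [-12, 4]
BINARY_OP >> → -12 >> 4 = -1. Stack: [-1]
STORE_FAST z → z=-1. Stack: []
LOAD_FAST_LOAD_FAST b,x → push 32,-1. Stack: [32, -1]
BINARY_OP + → 32 + -1 = 31. Stack: [31]
LOAD_FAST b → push 32. Stack: [31, 32]
BINARY_OP * → 31 * 32 = 992. Stack: [992]
STORE_FAST s → s=992. Stack: []
LOAD_FAST b → push 32. Stack: [32]
LOAD_CONST → push 8. Stack: [32, 8]
BINARY_OP | → 32 | 8 = 40. Stack: [40]
LOAD_FAST z → push -1. Stack: [40, -1]
LOAD_CONST → push 9. Stack: [40, -1, 9]
BINARY_OP - → -1 - 9 = -10. Stack: [40, -10]
BINARY_OP * → 40 * -10 = -400. Stack: [-400]
STORE_FAST p → p=-400. Stack: []
LOAD_CONST → push 9. Stack: [9]
LOAD_FAST z → push -1. Stack: [9, -1]
BINARY_OP - → 9 - -1 = 10. Stack: [10]
LOAD_FAST b → push 32. Stack: [10, 32]
BINARY_OP * → 10 * 32 = 320. Stack: [320]
STORE_FAST m → m=320. Stack: []
LOAD_FAST_LOAD_FAST p,z → push -400,-1. Stack: [-400, -1]
BINARY_OP & → -400 & -1 = -400. Stack: [-400]
RETURN_VALUE → return -400.

-400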